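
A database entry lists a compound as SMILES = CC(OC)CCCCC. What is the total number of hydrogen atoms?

Walk through each heavy atom and fill implicit hydrogens from standard valence (C 4, N 3, O 2, S 2, halogen 1):
  atom 1: C, bond orders sum to 1 (valence 4) → 3 H
  atom 2: C, bond orders sum to 3 (valence 4) → 1 H
  atom 3: O, bond orders sum to 2 (valence 2) → 0 H
  atom 4: C, bond orders sum to 1 (valence 4) → 3 H
  atom 5: C, bond orders sum to 2 (valence 4) → 2 H
  atom 6: C, bond orders sum to 2 (valence 4) → 2 H
  atom 7: C, bond orders sum to 2 (valence 4) → 2 H
  atom 8: C, bond orders sum to 2 (valence 4) → 2 H
  atom 9: C, bond orders sum to 1 (valence 4) → 3 H
Total hydrogens: 18.

18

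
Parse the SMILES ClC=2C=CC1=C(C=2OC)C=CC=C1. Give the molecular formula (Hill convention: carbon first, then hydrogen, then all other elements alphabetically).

C11H9ClO

Walk through each heavy atom and fill implicit hydrogens from standard valence (C 4, N 3, O 2, S 2, halogen 1):
  atom 1: Cl (halogen, monovalent) → 0 H
  atom 2: C, bond orders sum to 4 (valence 4) → 0 H
  atom 3: C, bond orders sum to 3 (valence 4) → 1 H
  atom 4: C, bond orders sum to 3 (valence 4) → 1 H
  atom 5: C, bond orders sum to 4 (valence 4) → 0 H
  atom 6: C, bond orders sum to 4 (valence 4) → 0 H
  atom 7: C, bond orders sum to 4 (valence 4) → 0 H
  atom 8: O, bond orders sum to 2 (valence 2) → 0 H
  atom 9: C, bond orders sum to 1 (valence 4) → 3 H
  atom 10: C, bond orders sum to 3 (valence 4) → 1 H
  atom 11: C, bond orders sum to 3 (valence 4) → 1 H
  atom 12: C, bond orders sum to 3 (valence 4) → 1 H
  atom 13: C, bond orders sum to 3 (valence 4) → 1 H
Totals → C:11, H:9, Cl:1, O:1.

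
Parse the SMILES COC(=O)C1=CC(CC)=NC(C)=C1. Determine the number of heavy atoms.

Every atom symbol written in the SMILES (organic subset) is one heavy atom; implicit H are not written.
Heavy atoms by element → C:10, N:1, O:2.
Total: 13.

13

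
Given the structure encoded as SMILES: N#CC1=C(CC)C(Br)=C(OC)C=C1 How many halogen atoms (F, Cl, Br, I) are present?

1

Halogen atoms appear at heavy-atom position 8 (1×Br).
Other groups present: 1 ether, 1 nitrile.
Halogen count: 1.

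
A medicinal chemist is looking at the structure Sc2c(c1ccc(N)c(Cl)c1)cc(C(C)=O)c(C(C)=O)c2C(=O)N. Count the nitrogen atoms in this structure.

2

Scan the SMILES for N atoms (remember two-letter symbols like Cl and Br are single atoms).
Nitrogen count: 2.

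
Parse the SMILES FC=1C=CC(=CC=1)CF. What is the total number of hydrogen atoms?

6

Walk through each heavy atom and fill implicit hydrogens from standard valence (C 4, N 3, O 2, S 2, halogen 1):
  atom 1: F (halogen, monovalent) → 0 H
  atom 2: C, bond orders sum to 4 (valence 4) → 0 H
  atom 3: C, bond orders sum to 3 (valence 4) → 1 H
  atom 4: C, bond orders sum to 3 (valence 4) → 1 H
  atom 5: C, bond orders sum to 4 (valence 4) → 0 H
  atom 6: C, bond orders sum to 3 (valence 4) → 1 H
  atom 7: C, bond orders sum to 3 (valence 4) → 1 H
  atom 8: C, bond orders sum to 2 (valence 4) → 2 H
  atom 9: F (halogen, monovalent) → 0 H
Total hydrogens: 6.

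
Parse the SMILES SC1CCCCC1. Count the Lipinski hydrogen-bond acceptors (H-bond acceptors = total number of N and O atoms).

0

N atoms: 0; O atoms: 0.
Lipinski HBA = 0 + 0 = 0.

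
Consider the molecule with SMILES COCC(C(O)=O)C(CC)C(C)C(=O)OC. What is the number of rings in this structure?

In SMILES, each pair of matching ring-closure digits denotes one ring-closing bond; the number of such bonds equals the number of independent rings.
Ring-closure bonds here: 0.

0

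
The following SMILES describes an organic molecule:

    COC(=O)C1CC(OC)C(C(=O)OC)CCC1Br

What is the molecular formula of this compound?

Walk through each heavy atom and fill implicit hydrogens from standard valence (C 4, N 3, O 2, S 2, halogen 1):
  atom 1: C, bond orders sum to 1 (valence 4) → 3 H
  atom 2: O, bond orders sum to 2 (valence 2) → 0 H
  atom 3: C, bond orders sum to 4 (valence 4) → 0 H
  atom 4: O, bond orders sum to 2 (valence 2) → 0 H
  atom 5: C, bond orders sum to 3 (valence 4) → 1 H
  atom 6: C, bond orders sum to 2 (valence 4) → 2 H
  atom 7: C, bond orders sum to 3 (valence 4) → 1 H
  atom 8: O, bond orders sum to 2 (valence 2) → 0 H
  atom 9: C, bond orders sum to 1 (valence 4) → 3 H
  atom 10: C, bond orders sum to 3 (valence 4) → 1 H
  atom 11: C, bond orders sum to 4 (valence 4) → 0 H
  atom 12: O, bond orders sum to 2 (valence 2) → 0 H
  atom 13: O, bond orders sum to 2 (valence 2) → 0 H
  atom 14: C, bond orders sum to 1 (valence 4) → 3 H
  atom 15: C, bond orders sum to 2 (valence 4) → 2 H
  atom 16: C, bond orders sum to 2 (valence 4) → 2 H
  atom 17: C, bond orders sum to 3 (valence 4) → 1 H
  atom 18: Br (halogen, monovalent) → 0 H
Totals → C:12, H:19, Br:1, O:5.

C12H19BrO5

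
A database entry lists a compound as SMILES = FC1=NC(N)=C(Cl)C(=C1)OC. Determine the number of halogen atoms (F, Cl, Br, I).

Halogen atoms appear at heavy-atom positions 1, 7 (1×Cl, 1×F).
Other groups present: 1 ether, 1 primary amine.
Halogen count: 2.

2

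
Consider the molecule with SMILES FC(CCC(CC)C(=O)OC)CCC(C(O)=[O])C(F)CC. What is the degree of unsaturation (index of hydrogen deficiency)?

2

Molecular formula: C15H26F2O4.
DoU = (2C + 2 + N − H − X) / 2, where X is the halogen count and O/S are ignored.
    = (2·15 + 2 + 0 − 26 − 2) / 2 = 4 / 2 = 2.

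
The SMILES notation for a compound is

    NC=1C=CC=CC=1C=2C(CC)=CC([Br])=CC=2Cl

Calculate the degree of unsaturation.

8

Degree of unsaturation = (number of rings) + (number of π bonds).
Ring closures in the SMILES: 2.
π bonds: 6 double bonds (each 1 DoU) → 6 DoU from unsaturation.
Total DoU = 2 + 6 = 8.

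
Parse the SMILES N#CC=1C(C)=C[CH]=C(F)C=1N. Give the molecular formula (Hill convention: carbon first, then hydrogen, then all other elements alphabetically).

Walk through each heavy atom and fill implicit hydrogens from standard valence (C 4, N 3, O 2, S 2, halogen 1):
  atom 1: N, bond orders sum to 3 (valence 3) → 0 H
  atom 2: C, bond orders sum to 4 (valence 4) → 0 H
  atom 3: C, bond orders sum to 4 (valence 4) → 0 H
  atom 4: C, bond orders sum to 4 (valence 4) → 0 H
  atom 5: C, bond orders sum to 1 (valence 4) → 3 H
  atom 6: C, bond orders sum to 3 (valence 4) → 1 H
  atom 7: C with explicit H count 1
  atom 8: C, bond orders sum to 4 (valence 4) → 0 H
  atom 9: F (halogen, monovalent) → 0 H
  atom 10: C, bond orders sum to 4 (valence 4) → 0 H
  atom 11: N, bond orders sum to 1 (valence 3) → 2 H
Totals → C:8, H:7, F:1, N:2.

C8H7FN2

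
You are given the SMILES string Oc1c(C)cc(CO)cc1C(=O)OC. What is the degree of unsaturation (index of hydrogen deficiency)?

Molecular formula: C10H12O4.
DoU = (2C + 2 + N − H − X) / 2, where X is the halogen count and O/S are ignored.
    = (2·10 + 2 + 0 − 12 − 0) / 2 = 10 / 2 = 5.

5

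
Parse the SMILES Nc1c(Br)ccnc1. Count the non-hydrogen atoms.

Every atom symbol written in the SMILES (organic subset) is one heavy atom; implicit H are not written.
Heavy atoms by element → Br:1, C:5, N:2.
Total: 8.

8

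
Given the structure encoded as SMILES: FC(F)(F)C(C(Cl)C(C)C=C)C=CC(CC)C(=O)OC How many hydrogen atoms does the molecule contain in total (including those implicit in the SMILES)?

20

Walk through each heavy atom and fill implicit hydrogens from standard valence (C 4, N 3, O 2, S 2, halogen 1):
  atom 1: F (halogen, monovalent) → 0 H
  atom 2: C, bond orders sum to 4 (valence 4) → 0 H
  atom 3: F (halogen, monovalent) → 0 H
  atom 4: F (halogen, monovalent) → 0 H
  atom 5: C, bond orders sum to 3 (valence 4) → 1 H
  atom 6: C, bond orders sum to 3 (valence 4) → 1 H
  atom 7: Cl (halogen, monovalent) → 0 H
  atom 8: C, bond orders sum to 3 (valence 4) → 1 H
  atom 9: C, bond orders sum to 1 (valence 4) → 3 H
  atom 10: C, bond orders sum to 3 (valence 4) → 1 H
  atom 11: C, bond orders sum to 2 (valence 4) → 2 H
  atom 12: C, bond orders sum to 3 (valence 4) → 1 H
  atom 13: C, bond orders sum to 3 (valence 4) → 1 H
  atom 14: C, bond orders sum to 3 (valence 4) → 1 H
  atom 15: C, bond orders sum to 2 (valence 4) → 2 H
  atom 16: C, bond orders sum to 1 (valence 4) → 3 H
  atom 17: C, bond orders sum to 4 (valence 4) → 0 H
  atom 18: O, bond orders sum to 2 (valence 2) → 0 H
  atom 19: O, bond orders sum to 2 (valence 2) → 0 H
  atom 20: C, bond orders sum to 1 (valence 4) → 3 H
Total hydrogens: 20.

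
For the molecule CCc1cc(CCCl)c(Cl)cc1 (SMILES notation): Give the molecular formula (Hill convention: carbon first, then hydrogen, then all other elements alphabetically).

Walk through each heavy atom and fill implicit hydrogens from standard valence (C 4, N 3, O 2, S 2, halogen 1); for lowercase aromatic atoms, an aromatic c carries 1 H when it has two neighbours and 0 H with three, and aromatic n carries 0 H:
  atom 1: C, bond orders sum to 1 (valence 4) → 3 H
  atom 2: C, bond orders sum to 2 (valence 4) → 2 H
  atom 3: aromatic c, 3 neighbours → 0 H
  atom 4: aromatic c, 2 neighbours → 1 H
  atom 5: aromatic c, 3 neighbours → 0 H
  atom 6: C, bond orders sum to 2 (valence 4) → 2 H
  atom 7: C, bond orders sum to 2 (valence 4) → 2 H
  atom 8: Cl (halogen, monovalent) → 0 H
  atom 9: aromatic c, 3 neighbours → 0 H
  atom 10: Cl (halogen, monovalent) → 0 H
  atom 11: aromatic c, 2 neighbours → 1 H
  atom 12: aromatic c, 2 neighbours → 1 H
Totals → C:10, H:12, Cl:2.

C10H12Cl2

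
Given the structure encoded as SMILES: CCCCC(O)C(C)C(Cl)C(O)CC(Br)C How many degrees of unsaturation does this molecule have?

Molecular formula: C12H24BrClO2.
DoU = (2C + 2 + N − H − X) / 2, where X is the halogen count and O/S are ignored.
    = (2·12 + 2 + 0 − 24 − 2) / 2 = 0 / 2 = 0.

0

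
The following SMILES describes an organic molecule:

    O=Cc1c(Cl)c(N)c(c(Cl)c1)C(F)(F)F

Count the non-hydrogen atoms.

15

Every atom symbol written in the SMILES (organic subset) is one heavy atom; implicit H are not written.
Heavy atoms by element → C:8, Cl:2, F:3, N:1, O:1.
Total: 15.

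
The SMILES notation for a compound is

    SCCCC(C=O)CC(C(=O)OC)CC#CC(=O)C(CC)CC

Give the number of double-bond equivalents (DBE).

Degree of unsaturation = (number of rings) + (number of π bonds).
Ring closures in the SMILES: 0.
π bonds: 3 double bonds (each 1 DoU), 1 triple bond (each 2 DoU) → 5 DoU from unsaturation.
Total DoU = 0 + 5 = 5.

5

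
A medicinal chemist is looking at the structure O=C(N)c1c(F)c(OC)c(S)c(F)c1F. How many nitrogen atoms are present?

1

Scan the SMILES for N atoms (remember two-letter symbols like Cl and Br are single atoms).
Nitrogen count: 1.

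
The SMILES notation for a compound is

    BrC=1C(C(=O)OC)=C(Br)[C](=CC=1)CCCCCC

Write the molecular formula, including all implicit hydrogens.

C14H18Br2O2

Walk through each heavy atom and fill implicit hydrogens from standard valence (C 4, N 3, O 2, S 2, halogen 1):
  atom 1: Br (halogen, monovalent) → 0 H
  atom 2: C, bond orders sum to 4 (valence 4) → 0 H
  atom 3: C, bond orders sum to 4 (valence 4) → 0 H
  atom 4: C, bond orders sum to 4 (valence 4) → 0 H
  atom 5: O, bond orders sum to 2 (valence 2) → 0 H
  atom 6: O, bond orders sum to 2 (valence 2) → 0 H
  atom 7: C, bond orders sum to 1 (valence 4) → 3 H
  atom 8: C, bond orders sum to 4 (valence 4) → 0 H
  atom 9: Br (halogen, monovalent) → 0 H
  atom 10: C with explicit H count 0
  atom 11: C, bond orders sum to 3 (valence 4) → 1 H
  atom 12: C, bond orders sum to 3 (valence 4) → 1 H
  atom 13: C, bond orders sum to 2 (valence 4) → 2 H
  atom 14: C, bond orders sum to 2 (valence 4) → 2 H
  atom 15: C, bond orders sum to 2 (valence 4) → 2 H
  atom 16: C, bond orders sum to 2 (valence 4) → 2 H
  atom 17: C, bond orders sum to 2 (valence 4) → 2 H
  atom 18: C, bond orders sum to 1 (valence 4) → 3 H
Totals → C:14, H:18, Br:2, O:2.
In Hill order: C14H18Br2O2.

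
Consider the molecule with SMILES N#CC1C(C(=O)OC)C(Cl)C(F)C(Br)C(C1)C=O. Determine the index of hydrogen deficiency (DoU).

5

Degree of unsaturation = (number of rings) + (number of π bonds).
Ring closures in the SMILES: 1.
π bonds: 2 double bonds (each 1 DoU), 1 triple bond (each 2 DoU) → 4 DoU from unsaturation.
Total DoU = 1 + 4 = 5.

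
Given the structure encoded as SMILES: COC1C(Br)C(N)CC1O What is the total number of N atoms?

1

Scan the SMILES for N atoms (remember two-letter symbols like Cl and Br are single atoms).
Nitrogen count: 1.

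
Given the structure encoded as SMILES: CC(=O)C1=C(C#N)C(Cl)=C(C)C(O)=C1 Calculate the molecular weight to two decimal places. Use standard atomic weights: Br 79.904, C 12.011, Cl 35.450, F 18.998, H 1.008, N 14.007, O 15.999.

209.63 g/mol

First, the molecular formula is C10H8ClNO2 (counting implicit H from valence).
  C: 10 × 12.011 = 120.110
  Cl: 1 × 35.450 = 35.450
  H: 8 × 1.008 = 8.064
  N: 1 × 14.007 = 14.007
  O: 2 × 15.999 = 31.998
Sum: 10×12.011 + 1×35.450 + 8×1.008 + 1×14.007 + 2×15.999 = 209.629 → 209.63 g/mol.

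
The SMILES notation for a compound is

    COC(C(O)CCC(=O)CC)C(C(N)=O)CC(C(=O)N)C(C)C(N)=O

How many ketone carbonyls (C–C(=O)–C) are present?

The ketone motif appears at heavy-atom position 8 in the SMILES.
Other groups present: 3 amide, 1 ether, 1 hydroxyl.
Ketone count: 1.

1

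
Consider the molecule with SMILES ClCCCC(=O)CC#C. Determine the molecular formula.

Walk through each heavy atom and fill implicit hydrogens from standard valence (C 4, N 3, O 2, S 2, halogen 1):
  atom 1: Cl (halogen, monovalent) → 0 H
  atom 2: C, bond orders sum to 2 (valence 4) → 2 H
  atom 3: C, bond orders sum to 2 (valence 4) → 2 H
  atom 4: C, bond orders sum to 2 (valence 4) → 2 H
  atom 5: C, bond orders sum to 4 (valence 4) → 0 H
  atom 6: O, bond orders sum to 2 (valence 2) → 0 H
  atom 7: C, bond orders sum to 2 (valence 4) → 2 H
  atom 8: C, bond orders sum to 4 (valence 4) → 0 H
  atom 9: C, bond orders sum to 3 (valence 4) → 1 H
Totals → C:7, H:9, Cl:1, O:1.

C7H9ClO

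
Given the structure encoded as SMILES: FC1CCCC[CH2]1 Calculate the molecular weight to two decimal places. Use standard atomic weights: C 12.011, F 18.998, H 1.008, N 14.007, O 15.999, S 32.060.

102.15 g/mol

First, the molecular formula is C6H11F (counting implicit H from valence).
  C: 6 × 12.011 = 72.066
  F: 1 × 18.998 = 18.998
  H: 11 × 1.008 = 11.088
Sum: 6×12.011 + 1×18.998 + 11×1.008 = 102.152 → 102.15 g/mol.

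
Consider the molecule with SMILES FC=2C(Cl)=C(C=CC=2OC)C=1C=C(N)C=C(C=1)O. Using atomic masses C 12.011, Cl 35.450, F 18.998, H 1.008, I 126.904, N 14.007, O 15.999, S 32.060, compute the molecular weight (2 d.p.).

First, the molecular formula is C13H11ClFNO2 (counting implicit H from valence).
  C: 13 × 12.011 = 156.143
  Cl: 1 × 35.450 = 35.450
  F: 1 × 18.998 = 18.998
  H: 11 × 1.008 = 11.088
  N: 1 × 14.007 = 14.007
  O: 2 × 15.999 = 31.998
Sum: 13×12.011 + 1×35.450 + 1×18.998 + 11×1.008 + 1×14.007 + 2×15.999 = 267.684 → 267.68 g/mol.

267.68 g/mol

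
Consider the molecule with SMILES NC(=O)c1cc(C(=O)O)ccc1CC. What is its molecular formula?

C10H11NO3

Walk through each heavy atom and fill implicit hydrogens from standard valence (C 4, N 3, O 2, S 2, halogen 1); for lowercase aromatic atoms, an aromatic c carries 1 H when it has two neighbours and 0 H with three, and aromatic n carries 0 H:
  atom 1: N, bond orders sum to 1 (valence 3) → 2 H
  atom 2: C, bond orders sum to 4 (valence 4) → 0 H
  atom 3: O, bond orders sum to 2 (valence 2) → 0 H
  atom 4: aromatic c, 3 neighbours → 0 H
  atom 5: aromatic c, 2 neighbours → 1 H
  atom 6: aromatic c, 3 neighbours → 0 H
  atom 7: C, bond orders sum to 4 (valence 4) → 0 H
  atom 8: O, bond orders sum to 2 (valence 2) → 0 H
  atom 9: O, bond orders sum to 1 (valence 2) → 1 H
  atom 10: aromatic c, 2 neighbours → 1 H
  atom 11: aromatic c, 2 neighbours → 1 H
  atom 12: aromatic c, 3 neighbours → 0 H
  atom 13: C, bond orders sum to 2 (valence 4) → 2 H
  atom 14: C, bond orders sum to 1 (valence 4) → 3 H
Totals → C:10, H:11, N:1, O:3.
In Hill order: C10H11NO3.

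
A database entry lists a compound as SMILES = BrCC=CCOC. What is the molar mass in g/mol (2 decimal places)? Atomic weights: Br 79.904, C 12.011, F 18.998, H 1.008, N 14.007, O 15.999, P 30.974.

165.03 g/mol

First, the molecular formula is C5H9BrO (counting implicit H from valence).
  Br: 1 × 79.904 = 79.904
  C: 5 × 12.011 = 60.055
  H: 9 × 1.008 = 9.072
  O: 1 × 15.999 = 15.999
Sum: 1×79.904 + 5×12.011 + 9×1.008 + 1×15.999 = 165.030 → 165.03 g/mol.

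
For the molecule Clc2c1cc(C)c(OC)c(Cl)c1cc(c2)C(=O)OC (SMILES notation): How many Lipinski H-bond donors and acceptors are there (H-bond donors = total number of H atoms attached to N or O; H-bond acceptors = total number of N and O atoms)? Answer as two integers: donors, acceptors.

Donors: find every N or O and count the H atoms it carries.
  atom 8 (O): bond orders sum to 2 → 0 H
  atom 17 (O): bond orders sum to 2 → 0 H
  atom 18 (O): bond orders sum to 2 → 0 H
Lipinski HBD = 0.
Acceptors: N atoms = 0, O atoms = 3 → HBA = 3.

0, 3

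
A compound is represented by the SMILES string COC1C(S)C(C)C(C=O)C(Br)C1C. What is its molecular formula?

Walk through each heavy atom and fill implicit hydrogens from standard valence (C 4, N 3, O 2, S 2, halogen 1):
  atom 1: C, bond orders sum to 1 (valence 4) → 3 H
  atom 2: O, bond orders sum to 2 (valence 2) → 0 H
  atom 3: C, bond orders sum to 3 (valence 4) → 1 H
  atom 4: C, bond orders sum to 3 (valence 4) → 1 H
  atom 5: S, bond orders sum to 1 (valence 2) → 1 H
  atom 6: C, bond orders sum to 3 (valence 4) → 1 H
  atom 7: C, bond orders sum to 1 (valence 4) → 3 H
  atom 8: C, bond orders sum to 3 (valence 4) → 1 H
  atom 9: C, bond orders sum to 3 (valence 4) → 1 H
  atom 10: O, bond orders sum to 2 (valence 2) → 0 H
  atom 11: C, bond orders sum to 3 (valence 4) → 1 H
  atom 12: Br (halogen, monovalent) → 0 H
  atom 13: C, bond orders sum to 3 (valence 4) → 1 H
  atom 14: C, bond orders sum to 1 (valence 4) → 3 H
Totals → C:10, H:17, Br:1, O:2, S:1.

C10H17BrO2S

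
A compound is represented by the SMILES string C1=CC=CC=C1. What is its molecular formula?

Walk through each heavy atom and fill implicit hydrogens from standard valence (C 4, N 3, O 2, S 2, halogen 1):
  atom 1: C, bond orders sum to 3 (valence 4) → 1 H
  atom 2: C, bond orders sum to 3 (valence 4) → 1 H
  atom 3: C, bond orders sum to 3 (valence 4) → 1 H
  atom 4: C, bond orders sum to 3 (valence 4) → 1 H
  atom 5: C, bond orders sum to 3 (valence 4) → 1 H
  atom 6: C, bond orders sum to 3 (valence 4) → 1 H
Totals → C:6, H:6.
In Hill order: C6H6.

C6H6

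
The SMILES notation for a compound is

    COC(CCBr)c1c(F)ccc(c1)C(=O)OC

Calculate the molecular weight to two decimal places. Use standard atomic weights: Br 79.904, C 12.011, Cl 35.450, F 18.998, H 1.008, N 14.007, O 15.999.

First, the molecular formula is C12H14BrFO3 (counting implicit H from valence).
  Br: 1 × 79.904 = 79.904
  C: 12 × 12.011 = 144.132
  F: 1 × 18.998 = 18.998
  H: 14 × 1.008 = 14.112
  O: 3 × 15.999 = 47.997
Sum: 1×79.904 + 12×12.011 + 1×18.998 + 14×1.008 + 3×15.999 = 305.143 → 305.14 g/mol.

305.14 g/mol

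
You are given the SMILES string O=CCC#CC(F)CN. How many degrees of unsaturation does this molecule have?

3

Degree of unsaturation = (number of rings) + (number of π bonds).
Ring closures in the SMILES: 0.
π bonds: 1 double bond (each 1 DoU), 1 triple bond (each 2 DoU) → 3 DoU from unsaturation.
Total DoU = 0 + 3 = 3.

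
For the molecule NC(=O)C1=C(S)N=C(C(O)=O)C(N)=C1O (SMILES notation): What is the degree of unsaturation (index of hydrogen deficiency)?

6

Molecular formula: C7H7N3O4S.
DoU = (2C + 2 + N − H − X) / 2, where X is the halogen count and O/S are ignored.
    = (2·7 + 2 + 3 − 7 − 0) / 2 = 12 / 2 = 6.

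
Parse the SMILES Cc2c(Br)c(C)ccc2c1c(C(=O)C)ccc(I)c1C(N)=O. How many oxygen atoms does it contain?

Scan the SMILES for O atoms (remember two-letter symbols like Cl and Br are single atoms).
Oxygen count: 2.

2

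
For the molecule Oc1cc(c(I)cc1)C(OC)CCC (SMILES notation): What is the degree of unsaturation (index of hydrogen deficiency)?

Molecular formula: C11H15IO2.
DoU = (2C + 2 + N − H − X) / 2, where X is the halogen count and O/S are ignored.
    = (2·11 + 2 + 0 − 15 − 1) / 2 = 8 / 2 = 4.

4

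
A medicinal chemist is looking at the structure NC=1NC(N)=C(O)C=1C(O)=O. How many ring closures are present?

In SMILES, each pair of matching ring-closure digits denotes one ring-closing bond; the number of such bonds equals the number of independent rings.
Ring-closure bonds here: 1.

1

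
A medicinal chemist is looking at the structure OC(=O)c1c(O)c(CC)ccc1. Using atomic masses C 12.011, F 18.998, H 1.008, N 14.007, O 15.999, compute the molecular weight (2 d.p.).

First, the molecular formula is C9H10O3 (counting implicit H from valence).
  C: 9 × 12.011 = 108.099
  H: 10 × 1.008 = 10.080
  O: 3 × 15.999 = 47.997
Sum: 9×12.011 + 10×1.008 + 3×15.999 = 166.176 → 166.18 g/mol.

166.18 g/mol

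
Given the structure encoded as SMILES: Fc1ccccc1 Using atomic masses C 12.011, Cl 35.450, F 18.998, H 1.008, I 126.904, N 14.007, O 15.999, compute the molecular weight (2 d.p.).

96.10 g/mol

First, the molecular formula is C6H5F (counting implicit H from valence).
  C: 6 × 12.011 = 72.066
  F: 1 × 18.998 = 18.998
  H: 5 × 1.008 = 5.040
Sum: 6×12.011 + 1×18.998 + 5×1.008 = 96.104 → 96.10 g/mol.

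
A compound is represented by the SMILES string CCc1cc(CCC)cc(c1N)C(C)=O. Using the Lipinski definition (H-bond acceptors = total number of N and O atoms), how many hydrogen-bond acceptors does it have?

2

N atoms: 1; O atoms: 1.
Lipinski HBA = 1 + 1 = 2.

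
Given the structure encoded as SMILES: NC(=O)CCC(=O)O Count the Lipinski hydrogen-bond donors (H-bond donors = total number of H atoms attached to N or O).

Donors: find every N or O and count the H atoms it carries.
  atom 1 (N): bond orders sum to 1 → 2 H
  atom 3 (O): bond orders sum to 2 → 0 H
  atom 7 (O): bond orders sum to 2 → 0 H
  atom 8 (O): bond orders sum to 1 → 1 H
Lipinski HBD = 3.

3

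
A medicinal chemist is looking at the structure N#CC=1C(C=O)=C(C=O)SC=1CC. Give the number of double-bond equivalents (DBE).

7

Molecular formula: C9H7NO2S.
DoU = (2C + 2 + N − H − X) / 2, where X is the halogen count and O/S are ignored.
    = (2·9 + 2 + 1 − 7 − 0) / 2 = 14 / 2 = 7.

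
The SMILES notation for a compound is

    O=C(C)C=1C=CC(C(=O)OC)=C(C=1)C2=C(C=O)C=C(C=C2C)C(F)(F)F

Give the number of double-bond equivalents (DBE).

Molecular formula: C19H15F3O4.
DoU = (2C + 2 + N − H − X) / 2, where X is the halogen count and O/S are ignored.
    = (2·19 + 2 + 0 − 15 − 3) / 2 = 22 / 2 = 11.

11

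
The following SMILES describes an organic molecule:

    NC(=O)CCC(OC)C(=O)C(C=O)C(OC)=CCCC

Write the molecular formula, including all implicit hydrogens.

Walk through each heavy atom and fill implicit hydrogens from standard valence (C 4, N 3, O 2, S 2, halogen 1):
  atom 1: N, bond orders sum to 1 (valence 3) → 2 H
  atom 2: C, bond orders sum to 4 (valence 4) → 0 H
  atom 3: O, bond orders sum to 2 (valence 2) → 0 H
  atom 4: C, bond orders sum to 2 (valence 4) → 2 H
  atom 5: C, bond orders sum to 2 (valence 4) → 2 H
  atom 6: C, bond orders sum to 3 (valence 4) → 1 H
  atom 7: O, bond orders sum to 2 (valence 2) → 0 H
  atom 8: C, bond orders sum to 1 (valence 4) → 3 H
  atom 9: C, bond orders sum to 4 (valence 4) → 0 H
  atom 10: O, bond orders sum to 2 (valence 2) → 0 H
  atom 11: C, bond orders sum to 3 (valence 4) → 1 H
  atom 12: C, bond orders sum to 3 (valence 4) → 1 H
  atom 13: O, bond orders sum to 2 (valence 2) → 0 H
  atom 14: C, bond orders sum to 4 (valence 4) → 0 H
  atom 15: O, bond orders sum to 2 (valence 2) → 0 H
  atom 16: C, bond orders sum to 1 (valence 4) → 3 H
  atom 17: C, bond orders sum to 3 (valence 4) → 1 H
  atom 18: C, bond orders sum to 2 (valence 4) → 2 H
  atom 19: C, bond orders sum to 2 (valence 4) → 2 H
  atom 20: C, bond orders sum to 1 (valence 4) → 3 H
Totals → C:14, H:23, N:1, O:5.

C14H23NO5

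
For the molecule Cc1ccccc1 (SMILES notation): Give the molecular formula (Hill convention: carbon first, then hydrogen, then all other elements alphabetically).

C7H8

Walk through each heavy atom and fill implicit hydrogens from standard valence (C 4, N 3, O 2, S 2, halogen 1); for lowercase aromatic atoms, an aromatic c carries 1 H when it has two neighbours and 0 H with three, and aromatic n carries 0 H:
  atom 1: C, bond orders sum to 1 (valence 4) → 3 H
  atom 2: aromatic c, 3 neighbours → 0 H
  atom 3: aromatic c, 2 neighbours → 1 H
  atom 4: aromatic c, 2 neighbours → 1 H
  atom 5: aromatic c, 2 neighbours → 1 H
  atom 6: aromatic c, 2 neighbours → 1 H
  atom 7: aromatic c, 2 neighbours → 1 H
Totals → C:7, H:8.
In Hill order: C7H8.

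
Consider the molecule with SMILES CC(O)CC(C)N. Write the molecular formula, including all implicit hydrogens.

C5H13NO

Walk through each heavy atom and fill implicit hydrogens from standard valence (C 4, N 3, O 2, S 2, halogen 1):
  atom 1: C, bond orders sum to 1 (valence 4) → 3 H
  atom 2: C, bond orders sum to 3 (valence 4) → 1 H
  atom 3: O, bond orders sum to 1 (valence 2) → 1 H
  atom 4: C, bond orders sum to 2 (valence 4) → 2 H
  atom 5: C, bond orders sum to 3 (valence 4) → 1 H
  atom 6: C, bond orders sum to 1 (valence 4) → 3 H
  atom 7: N, bond orders sum to 1 (valence 3) → 2 H
Totals → C:5, H:13, N:1, O:1.
In Hill order: C5H13NO.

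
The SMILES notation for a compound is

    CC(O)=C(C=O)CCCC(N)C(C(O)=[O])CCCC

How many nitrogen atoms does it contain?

Scan the SMILES for N atoms (remember two-letter symbols like Cl and Br are single atoms).
Nitrogen count: 1.

1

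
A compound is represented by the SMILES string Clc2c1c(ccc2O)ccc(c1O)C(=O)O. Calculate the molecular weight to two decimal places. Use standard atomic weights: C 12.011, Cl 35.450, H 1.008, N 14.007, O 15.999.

First, the molecular formula is C11H7ClO4 (counting implicit H from valence).
  C: 11 × 12.011 = 132.121
  Cl: 1 × 35.450 = 35.450
  H: 7 × 1.008 = 7.056
  O: 4 × 15.999 = 63.996
Sum: 11×12.011 + 1×35.450 + 7×1.008 + 4×15.999 = 238.623 → 238.62 g/mol.

238.62 g/mol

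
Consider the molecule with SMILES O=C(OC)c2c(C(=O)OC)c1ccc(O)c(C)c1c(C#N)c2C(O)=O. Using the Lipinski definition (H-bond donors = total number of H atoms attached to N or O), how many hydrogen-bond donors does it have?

Donors: find every N or O and count the H atoms it carries.
  atom 1 (O): bond orders sum to 2 → 0 H
  atom 3 (O): bond orders sum to 2 → 0 H
  atom 8 (O): bond orders sum to 2 → 0 H
  atom 9 (O): bond orders sum to 2 → 0 H
  atom 15 (O): bond orders sum to 1 → 1 H
  atom 21 (N): bond orders sum to 3 → 0 H
  atom 24 (O): bond orders sum to 1 → 1 H
  atom 25 (O): bond orders sum to 2 → 0 H
Lipinski HBD = 2.

2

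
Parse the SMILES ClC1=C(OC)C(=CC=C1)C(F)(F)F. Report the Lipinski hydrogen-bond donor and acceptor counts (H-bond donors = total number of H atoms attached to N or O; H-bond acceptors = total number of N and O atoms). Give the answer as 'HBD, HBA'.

0, 1

Donors: find every N or O and count the H atoms it carries.
  atom 4 (O): bond orders sum to 2 → 0 H
Lipinski HBD = 0.
Acceptors: N atoms = 0, O atoms = 1 → HBA = 1.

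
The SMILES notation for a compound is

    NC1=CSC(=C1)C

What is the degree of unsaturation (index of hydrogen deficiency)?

3

Degree of unsaturation = (number of rings) + (number of π bonds).
Ring closures in the SMILES: 1.
π bonds: 2 double bonds (each 1 DoU) → 2 DoU from unsaturation.
Total DoU = 1 + 2 = 3.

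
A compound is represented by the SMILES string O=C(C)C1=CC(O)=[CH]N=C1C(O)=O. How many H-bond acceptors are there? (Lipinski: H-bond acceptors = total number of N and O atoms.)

5

N atoms: 1; O atoms: 4.
Lipinski HBA = 1 + 4 = 5.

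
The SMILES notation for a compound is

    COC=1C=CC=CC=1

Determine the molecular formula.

C7H8O

Walk through each heavy atom and fill implicit hydrogens from standard valence (C 4, N 3, O 2, S 2, halogen 1):
  atom 1: C, bond orders sum to 1 (valence 4) → 3 H
  atom 2: O, bond orders sum to 2 (valence 2) → 0 H
  atom 3: C, bond orders sum to 4 (valence 4) → 0 H
  atom 4: C, bond orders sum to 3 (valence 4) → 1 H
  atom 5: C, bond orders sum to 3 (valence 4) → 1 H
  atom 6: C, bond orders sum to 3 (valence 4) → 1 H
  atom 7: C, bond orders sum to 3 (valence 4) → 1 H
  atom 8: C, bond orders sum to 3 (valence 4) → 1 H
Totals → C:7, H:8, O:1.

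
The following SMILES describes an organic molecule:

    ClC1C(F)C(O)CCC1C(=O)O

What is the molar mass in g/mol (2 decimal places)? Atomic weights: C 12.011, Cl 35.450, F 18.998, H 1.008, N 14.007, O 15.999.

196.60 g/mol

First, the molecular formula is C7H10ClFO3 (counting implicit H from valence).
  C: 7 × 12.011 = 84.077
  Cl: 1 × 35.450 = 35.450
  F: 1 × 18.998 = 18.998
  H: 10 × 1.008 = 10.080
  O: 3 × 15.999 = 47.997
Sum: 7×12.011 + 1×35.450 + 1×18.998 + 10×1.008 + 3×15.999 = 196.602 → 196.60 g/mol.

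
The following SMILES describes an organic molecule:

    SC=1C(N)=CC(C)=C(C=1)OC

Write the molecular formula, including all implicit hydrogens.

C8H11NOS

Walk through each heavy atom and fill implicit hydrogens from standard valence (C 4, N 3, O 2, S 2, halogen 1):
  atom 1: S, bond orders sum to 1 (valence 2) → 1 H
  atom 2: C, bond orders sum to 4 (valence 4) → 0 H
  atom 3: C, bond orders sum to 4 (valence 4) → 0 H
  atom 4: N, bond orders sum to 1 (valence 3) → 2 H
  atom 5: C, bond orders sum to 3 (valence 4) → 1 H
  atom 6: C, bond orders sum to 4 (valence 4) → 0 H
  atom 7: C, bond orders sum to 1 (valence 4) → 3 H
  atom 8: C, bond orders sum to 4 (valence 4) → 0 H
  atom 9: C, bond orders sum to 3 (valence 4) → 1 H
  atom 10: O, bond orders sum to 2 (valence 2) → 0 H
  atom 11: C, bond orders sum to 1 (valence 4) → 3 H
Totals → C:8, H:11, N:1, O:1, S:1.
In Hill order: C8H11NOS.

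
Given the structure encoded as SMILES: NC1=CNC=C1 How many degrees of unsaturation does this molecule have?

3

Degree of unsaturation = (number of rings) + (number of π bonds).
Ring closures in the SMILES: 1.
π bonds: 2 double bonds (each 1 DoU) → 2 DoU from unsaturation.
Total DoU = 1 + 2 = 3.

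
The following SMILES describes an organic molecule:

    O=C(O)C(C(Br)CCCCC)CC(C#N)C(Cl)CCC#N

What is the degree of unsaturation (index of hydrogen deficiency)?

Degree of unsaturation = (number of rings) + (number of π bonds).
Ring closures in the SMILES: 0.
π bonds: 1 double bond (each 1 DoU), 2 triple bonds (each 2 DoU) → 5 DoU from unsaturation.
Total DoU = 0 + 5 = 5.

5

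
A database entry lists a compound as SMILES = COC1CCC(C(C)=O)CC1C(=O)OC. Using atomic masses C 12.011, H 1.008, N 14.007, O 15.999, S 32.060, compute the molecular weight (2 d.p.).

214.26 g/mol

First, the molecular formula is C11H18O4 (counting implicit H from valence).
  C: 11 × 12.011 = 132.121
  H: 18 × 1.008 = 18.144
  O: 4 × 15.999 = 63.996
Sum: 11×12.011 + 18×1.008 + 4×15.999 = 214.261 → 214.26 g/mol.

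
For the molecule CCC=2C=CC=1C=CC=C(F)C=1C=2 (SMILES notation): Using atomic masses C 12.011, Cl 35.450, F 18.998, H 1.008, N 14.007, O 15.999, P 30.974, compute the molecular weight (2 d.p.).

First, the molecular formula is C12H11F (counting implicit H from valence).
  C: 12 × 12.011 = 144.132
  F: 1 × 18.998 = 18.998
  H: 11 × 1.008 = 11.088
Sum: 12×12.011 + 1×18.998 + 11×1.008 = 174.218 → 174.22 g/mol.

174.22 g/mol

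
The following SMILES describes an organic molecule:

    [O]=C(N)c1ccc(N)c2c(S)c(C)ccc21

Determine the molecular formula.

C12H12N2OS

Walk through each heavy atom and fill implicit hydrogens from standard valence (C 4, N 3, O 2, S 2, halogen 1); for lowercase aromatic atoms, an aromatic c carries 1 H when it has two neighbours and 0 H with three, and aromatic n carries 0 H:
  atom 1: O with explicit H count 0
  atom 2: C, bond orders sum to 4 (valence 4) → 0 H
  atom 3: N, bond orders sum to 1 (valence 3) → 2 H
  atom 4: aromatic c, 3 neighbours → 0 H
  atom 5: aromatic c, 2 neighbours → 1 H
  atom 6: aromatic c, 2 neighbours → 1 H
  atom 7: aromatic c, 3 neighbours → 0 H
  atom 8: N, bond orders sum to 1 (valence 3) → 2 H
  atom 9: aromatic c, 3 neighbours → 0 H
  atom 10: aromatic c, 3 neighbours → 0 H
  atom 11: S, bond orders sum to 1 (valence 2) → 1 H
  atom 12: aromatic c, 3 neighbours → 0 H
  atom 13: C, bond orders sum to 1 (valence 4) → 3 H
  atom 14: aromatic c, 2 neighbours → 1 H
  atom 15: aromatic c, 2 neighbours → 1 H
  atom 16: aromatic c, 3 neighbours → 0 H
Totals → C:12, H:12, N:2, O:1, S:1.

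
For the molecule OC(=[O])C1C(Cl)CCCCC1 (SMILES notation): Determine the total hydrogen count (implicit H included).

Walk through each heavy atom and fill implicit hydrogens from standard valence (C 4, N 3, O 2, S 2, halogen 1):
  atom 1: O, bond orders sum to 1 (valence 2) → 1 H
  atom 2: C, bond orders sum to 4 (valence 4) → 0 H
  atom 3: O with explicit H count 0
  atom 4: C, bond orders sum to 3 (valence 4) → 1 H
  atom 5: C, bond orders sum to 3 (valence 4) → 1 H
  atom 6: Cl (halogen, monovalent) → 0 H
  atom 7: C, bond orders sum to 2 (valence 4) → 2 H
  atom 8: C, bond orders sum to 2 (valence 4) → 2 H
  atom 9: C, bond orders sum to 2 (valence 4) → 2 H
  atom 10: C, bond orders sum to 2 (valence 4) → 2 H
  atom 11: C, bond orders sum to 2 (valence 4) → 2 H
Total hydrogens: 13.

13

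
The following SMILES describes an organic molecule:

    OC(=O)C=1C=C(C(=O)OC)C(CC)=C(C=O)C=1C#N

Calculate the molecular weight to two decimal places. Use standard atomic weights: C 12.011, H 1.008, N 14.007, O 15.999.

261.23 g/mol

First, the molecular formula is C13H11NO5 (counting implicit H from valence).
  C: 13 × 12.011 = 156.143
  H: 11 × 1.008 = 11.088
  N: 1 × 14.007 = 14.007
  O: 5 × 15.999 = 79.995
Sum: 13×12.011 + 11×1.008 + 1×14.007 + 5×15.999 = 261.233 → 261.23 g/mol.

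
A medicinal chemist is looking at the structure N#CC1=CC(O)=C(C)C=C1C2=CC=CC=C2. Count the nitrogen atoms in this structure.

Scan the SMILES for N atoms (remember two-letter symbols like Cl and Br are single atoms).
Nitrogen count: 1.

1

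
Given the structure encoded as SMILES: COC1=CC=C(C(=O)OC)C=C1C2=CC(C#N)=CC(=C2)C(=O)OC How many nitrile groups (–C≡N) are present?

1

The nitrile motif appears at heavy-atom position 16 in the SMILES.
Other groups present: 2 ester, 1 ether.
Nitrile count: 1.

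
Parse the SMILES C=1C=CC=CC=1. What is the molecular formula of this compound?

C6H6

Walk through each heavy atom and fill implicit hydrogens from standard valence (C 4, N 3, O 2, S 2, halogen 1):
  atom 1: C, bond orders sum to 3 (valence 4) → 1 H
  atom 2: C, bond orders sum to 3 (valence 4) → 1 H
  atom 3: C, bond orders sum to 3 (valence 4) → 1 H
  atom 4: C, bond orders sum to 3 (valence 4) → 1 H
  atom 5: C, bond orders sum to 3 (valence 4) → 1 H
  atom 6: C, bond orders sum to 3 (valence 4) → 1 H
Totals → C:6, H:6.
In Hill order: C6H6.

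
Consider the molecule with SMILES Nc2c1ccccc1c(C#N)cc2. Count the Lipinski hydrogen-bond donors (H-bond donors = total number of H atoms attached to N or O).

Donors: find every N or O and count the H atoms it carries.
  atom 1 (N): bond orders sum to 1 → 2 H
  atom 11 (N): bond orders sum to 3 → 0 H
Lipinski HBD = 2.

2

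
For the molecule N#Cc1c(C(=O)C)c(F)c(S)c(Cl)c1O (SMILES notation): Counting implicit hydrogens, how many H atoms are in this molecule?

5

Walk through each heavy atom and fill implicit hydrogens from standard valence (C 4, N 3, O 2, S 2, halogen 1); for lowercase aromatic atoms, an aromatic c carries 1 H when it has two neighbours and 0 H with three, and aromatic n carries 0 H:
  atom 1: N, bond orders sum to 3 (valence 3) → 0 H
  atom 2: C, bond orders sum to 4 (valence 4) → 0 H
  atom 3: aromatic c, 3 neighbours → 0 H
  atom 4: aromatic c, 3 neighbours → 0 H
  atom 5: C, bond orders sum to 4 (valence 4) → 0 H
  atom 6: O, bond orders sum to 2 (valence 2) → 0 H
  atom 7: C, bond orders sum to 1 (valence 4) → 3 H
  atom 8: aromatic c, 3 neighbours → 0 H
  atom 9: F (halogen, monovalent) → 0 H
  atom 10: aromatic c, 3 neighbours → 0 H
  atom 11: S, bond orders sum to 1 (valence 2) → 1 H
  atom 12: aromatic c, 3 neighbours → 0 H
  atom 13: Cl (halogen, monovalent) → 0 H
  atom 14: aromatic c, 3 neighbours → 0 H
  atom 15: O, bond orders sum to 1 (valence 2) → 1 H
Total hydrogens: 5.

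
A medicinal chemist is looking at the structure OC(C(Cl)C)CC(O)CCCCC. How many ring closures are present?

In SMILES, each pair of matching ring-closure digits denotes one ring-closing bond; the number of such bonds equals the number of independent rings.
Ring-closure bonds here: 0.

0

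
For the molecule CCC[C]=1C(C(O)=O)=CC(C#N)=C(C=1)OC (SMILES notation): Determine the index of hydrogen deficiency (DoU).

Degree of unsaturation = (number of rings) + (number of π bonds).
Ring closures in the SMILES: 1.
π bonds: 4 double bonds (each 1 DoU), 1 triple bond (each 2 DoU) → 6 DoU from unsaturation.
Total DoU = 1 + 6 = 7.

7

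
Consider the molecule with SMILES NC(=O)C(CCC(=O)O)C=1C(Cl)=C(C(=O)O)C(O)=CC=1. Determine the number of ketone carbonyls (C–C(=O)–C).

0

Scan the SMILES for the ketone motif — none present.
Groups that are present: 1 amide, 2 carboxylic acid, 1 hydroxyl.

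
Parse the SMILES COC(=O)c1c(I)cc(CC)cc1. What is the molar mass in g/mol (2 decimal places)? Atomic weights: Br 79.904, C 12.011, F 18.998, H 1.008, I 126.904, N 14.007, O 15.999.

290.10 g/mol

First, the molecular formula is C10H11IO2 (counting implicit H from valence).
  C: 10 × 12.011 = 120.110
  H: 11 × 1.008 = 11.088
  I: 1 × 126.904 = 126.904
  O: 2 × 15.999 = 31.998
Sum: 10×12.011 + 11×1.008 + 1×126.904 + 2×15.999 = 290.100 → 290.10 g/mol.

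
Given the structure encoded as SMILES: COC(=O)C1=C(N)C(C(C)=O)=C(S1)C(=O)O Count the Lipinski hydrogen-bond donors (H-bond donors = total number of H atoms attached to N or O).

3

Donors: find every N or O and count the H atoms it carries.
  atom 2 (O): bond orders sum to 2 → 0 H
  atom 4 (O): bond orders sum to 2 → 0 H
  atom 7 (N): bond orders sum to 1 → 2 H
  atom 11 (O): bond orders sum to 2 → 0 H
  atom 15 (O): bond orders sum to 2 → 0 H
  atom 16 (O): bond orders sum to 1 → 1 H
Lipinski HBD = 3.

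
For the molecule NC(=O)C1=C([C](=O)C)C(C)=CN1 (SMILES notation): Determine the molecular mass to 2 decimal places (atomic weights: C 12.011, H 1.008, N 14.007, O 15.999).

First, the molecular formula is C8H10N2O2 (counting implicit H from valence).
  C: 8 × 12.011 = 96.088
  H: 10 × 1.008 = 10.080
  N: 2 × 14.007 = 28.014
  O: 2 × 15.999 = 31.998
Sum: 8×12.011 + 10×1.008 + 2×14.007 + 2×15.999 = 166.180 → 166.18 g/mol.

166.18 g/mol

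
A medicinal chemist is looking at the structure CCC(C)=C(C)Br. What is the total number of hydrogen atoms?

11

Walk through each heavy atom and fill implicit hydrogens from standard valence (C 4, N 3, O 2, S 2, halogen 1):
  atom 1: C, bond orders sum to 1 (valence 4) → 3 H
  atom 2: C, bond orders sum to 2 (valence 4) → 2 H
  atom 3: C, bond orders sum to 4 (valence 4) → 0 H
  atom 4: C, bond orders sum to 1 (valence 4) → 3 H
  atom 5: C, bond orders sum to 4 (valence 4) → 0 H
  atom 6: C, bond orders sum to 1 (valence 4) → 3 H
  atom 7: Br (halogen, monovalent) → 0 H
Total hydrogens: 11.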